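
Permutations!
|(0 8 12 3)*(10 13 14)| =12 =|(0 8 12 3)(10 13 14)|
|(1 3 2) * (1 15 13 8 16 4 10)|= |(1 3 2 15 13 8 16 4 10)|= 9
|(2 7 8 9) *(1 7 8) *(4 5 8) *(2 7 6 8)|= |(1 6 8 9 7)(2 4 5)|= 15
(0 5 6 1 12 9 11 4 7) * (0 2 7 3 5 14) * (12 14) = (0 12 9 11 4 3 5 6 1 14)(2 7) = [12, 14, 7, 5, 3, 6, 1, 2, 8, 11, 10, 4, 9, 13, 0]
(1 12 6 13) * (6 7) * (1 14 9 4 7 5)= [0, 12, 2, 3, 7, 1, 13, 6, 8, 4, 10, 11, 5, 14, 9]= (1 12 5)(4 7 6 13 14 9)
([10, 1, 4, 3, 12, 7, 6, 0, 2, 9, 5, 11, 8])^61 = [10, 1, 4, 3, 12, 7, 6, 0, 2, 9, 5, 11, 8]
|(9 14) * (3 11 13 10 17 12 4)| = |(3 11 13 10 17 12 4)(9 14)| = 14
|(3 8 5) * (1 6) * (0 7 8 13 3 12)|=10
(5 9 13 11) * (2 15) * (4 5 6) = (2 15)(4 5 9 13 11 6) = [0, 1, 15, 3, 5, 9, 4, 7, 8, 13, 10, 6, 12, 11, 14, 2]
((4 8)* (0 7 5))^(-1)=((0 7 5)(4 8))^(-1)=(0 5 7)(4 8)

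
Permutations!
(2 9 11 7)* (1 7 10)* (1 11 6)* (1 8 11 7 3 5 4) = (1 3 5 4)(2 9 6 8 11 10 7) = [0, 3, 9, 5, 1, 4, 8, 2, 11, 6, 7, 10]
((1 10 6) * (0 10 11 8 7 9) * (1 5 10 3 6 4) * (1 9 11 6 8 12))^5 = ((0 3 8 7 11 12 1 6 5 10 4 9))^5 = (0 12 4 7 5 3 1 9 11 10 8 6)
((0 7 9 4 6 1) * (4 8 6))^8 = (0 9 6)(1 7 8)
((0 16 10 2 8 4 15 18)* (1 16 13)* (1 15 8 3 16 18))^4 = (0 18 1 15 13)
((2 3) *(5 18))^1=((2 3)(5 18))^1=(2 3)(5 18)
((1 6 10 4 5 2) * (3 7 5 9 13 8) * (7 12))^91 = (1 3 10 7 9 2 8 6 12 4 5 13)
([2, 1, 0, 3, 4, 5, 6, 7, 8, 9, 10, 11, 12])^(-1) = (12)(0 2)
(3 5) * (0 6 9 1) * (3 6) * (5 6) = (0 3 6 9 1) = [3, 0, 2, 6, 4, 5, 9, 7, 8, 1]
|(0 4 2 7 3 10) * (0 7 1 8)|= 15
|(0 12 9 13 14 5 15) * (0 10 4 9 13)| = |(0 12 13 14 5 15 10 4 9)| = 9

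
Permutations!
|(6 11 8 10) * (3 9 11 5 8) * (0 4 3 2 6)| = 10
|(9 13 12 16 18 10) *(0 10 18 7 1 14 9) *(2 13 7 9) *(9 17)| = |(18)(0 10)(1 14 2 13 12 16 17 9 7)| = 18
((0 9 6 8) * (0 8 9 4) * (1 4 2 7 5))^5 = (0 4 1 5 7 2)(6 9)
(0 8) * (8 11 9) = (0 11 9 8) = [11, 1, 2, 3, 4, 5, 6, 7, 0, 8, 10, 9]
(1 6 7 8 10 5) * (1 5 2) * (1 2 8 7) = (1 6)(8 10) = [0, 6, 2, 3, 4, 5, 1, 7, 10, 9, 8]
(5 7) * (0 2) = (0 2)(5 7) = [2, 1, 0, 3, 4, 7, 6, 5]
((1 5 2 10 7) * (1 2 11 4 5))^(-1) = ((2 10 7)(4 5 11))^(-1) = (2 7 10)(4 11 5)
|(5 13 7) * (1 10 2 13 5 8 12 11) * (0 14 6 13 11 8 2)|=18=|(0 14 6 13 7 2 11 1 10)(8 12)|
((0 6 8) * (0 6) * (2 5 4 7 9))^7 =(2 4 9 5 7)(6 8)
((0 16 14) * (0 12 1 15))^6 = (16)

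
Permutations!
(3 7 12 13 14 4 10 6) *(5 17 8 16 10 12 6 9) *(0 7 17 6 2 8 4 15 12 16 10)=(0 7 2 8 10 9 5 6 3 17 4 16)(12 13 14 15)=[7, 1, 8, 17, 16, 6, 3, 2, 10, 5, 9, 11, 13, 14, 15, 12, 0, 4]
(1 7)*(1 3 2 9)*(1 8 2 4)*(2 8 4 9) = (1 7 3 9 4) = [0, 7, 2, 9, 1, 5, 6, 3, 8, 4]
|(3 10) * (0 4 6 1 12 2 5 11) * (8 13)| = 8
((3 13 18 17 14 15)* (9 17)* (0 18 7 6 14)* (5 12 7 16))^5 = ((0 18 9 17)(3 13 16 5 12 7 6 14 15))^5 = (0 18 9 17)(3 7 13 6 16 14 5 15 12)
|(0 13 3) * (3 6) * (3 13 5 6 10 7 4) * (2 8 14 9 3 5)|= |(0 2 8 14 9 3)(4 5 6 13 10 7)|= 6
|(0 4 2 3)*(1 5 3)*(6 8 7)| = 6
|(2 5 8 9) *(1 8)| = |(1 8 9 2 5)| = 5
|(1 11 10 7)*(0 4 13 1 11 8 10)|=8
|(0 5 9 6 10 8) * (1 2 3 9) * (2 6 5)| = 9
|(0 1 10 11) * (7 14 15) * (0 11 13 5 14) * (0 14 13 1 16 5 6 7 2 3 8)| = 22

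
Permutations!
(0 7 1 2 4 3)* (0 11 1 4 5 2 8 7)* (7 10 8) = (1 7 4 3 11)(2 5)(8 10) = [0, 7, 5, 11, 3, 2, 6, 4, 10, 9, 8, 1]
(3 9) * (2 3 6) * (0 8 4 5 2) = (0 8 4 5 2 3 9 6) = [8, 1, 3, 9, 5, 2, 0, 7, 4, 6]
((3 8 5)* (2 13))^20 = ((2 13)(3 8 5))^20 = (13)(3 5 8)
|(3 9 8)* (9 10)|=|(3 10 9 8)|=4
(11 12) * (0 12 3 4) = [12, 1, 2, 4, 0, 5, 6, 7, 8, 9, 10, 3, 11] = (0 12 11 3 4)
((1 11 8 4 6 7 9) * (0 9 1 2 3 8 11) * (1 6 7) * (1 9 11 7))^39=(0 1 4 8 3 2 9 6 7 11)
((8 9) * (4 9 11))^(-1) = (4 11 8 9)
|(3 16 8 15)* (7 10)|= 4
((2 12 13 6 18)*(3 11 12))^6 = ((2 3 11 12 13 6 18))^6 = (2 18 6 13 12 11 3)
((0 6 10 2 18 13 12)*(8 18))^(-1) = (0 12 13 18 8 2 10 6) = ((0 6 10 2 8 18 13 12))^(-1)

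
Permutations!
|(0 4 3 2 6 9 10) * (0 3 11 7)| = 20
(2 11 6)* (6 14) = [0, 1, 11, 3, 4, 5, 2, 7, 8, 9, 10, 14, 12, 13, 6] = (2 11 14 6)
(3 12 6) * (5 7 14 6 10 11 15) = (3 12 10 11 15 5 7 14 6) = [0, 1, 2, 12, 4, 7, 3, 14, 8, 9, 11, 15, 10, 13, 6, 5]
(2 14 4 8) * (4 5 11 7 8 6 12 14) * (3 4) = (2 3 4 6 12 14 5 11 7 8) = [0, 1, 3, 4, 6, 11, 12, 8, 2, 9, 10, 7, 14, 13, 5]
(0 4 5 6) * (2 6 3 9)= (0 4 5 3 9 2 6)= [4, 1, 6, 9, 5, 3, 0, 7, 8, 2]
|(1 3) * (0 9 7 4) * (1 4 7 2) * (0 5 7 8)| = 9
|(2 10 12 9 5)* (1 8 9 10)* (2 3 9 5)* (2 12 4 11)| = 10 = |(1 8 5 3 9 12 10 4 11 2)|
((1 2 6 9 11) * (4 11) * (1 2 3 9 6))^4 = ((1 3 9 4 11 2))^4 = (1 11 9)(2 4 3)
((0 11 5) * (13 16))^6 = ((0 11 5)(13 16))^6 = (16)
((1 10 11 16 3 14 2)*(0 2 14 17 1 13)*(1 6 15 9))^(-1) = ((0 2 13)(1 10 11 16 3 17 6 15 9))^(-1) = (0 13 2)(1 9 15 6 17 3 16 11 10)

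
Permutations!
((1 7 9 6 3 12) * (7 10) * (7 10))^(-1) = ((1 7 9 6 3 12))^(-1) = (1 12 3 6 9 7)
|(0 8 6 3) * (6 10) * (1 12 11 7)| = 20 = |(0 8 10 6 3)(1 12 11 7)|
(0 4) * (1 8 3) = (0 4)(1 8 3) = [4, 8, 2, 1, 0, 5, 6, 7, 3]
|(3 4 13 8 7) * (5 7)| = 6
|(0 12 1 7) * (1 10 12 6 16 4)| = 6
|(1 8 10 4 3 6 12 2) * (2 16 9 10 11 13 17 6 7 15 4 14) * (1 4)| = 16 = |(1 8 11 13 17 6 12 16 9 10 14 2 4 3 7 15)|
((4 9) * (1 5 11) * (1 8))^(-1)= ((1 5 11 8)(4 9))^(-1)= (1 8 11 5)(4 9)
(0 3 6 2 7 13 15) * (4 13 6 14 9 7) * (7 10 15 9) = (0 3 14 7 6 2 4 13 9 10 15) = [3, 1, 4, 14, 13, 5, 2, 6, 8, 10, 15, 11, 12, 9, 7, 0]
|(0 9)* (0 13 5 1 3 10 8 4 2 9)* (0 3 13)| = |(0 3 10 8 4 2 9)(1 13 5)| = 21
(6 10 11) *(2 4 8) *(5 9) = (2 4 8)(5 9)(6 10 11) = [0, 1, 4, 3, 8, 9, 10, 7, 2, 5, 11, 6]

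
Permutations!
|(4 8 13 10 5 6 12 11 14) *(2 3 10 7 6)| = |(2 3 10 5)(4 8 13 7 6 12 11 14)| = 8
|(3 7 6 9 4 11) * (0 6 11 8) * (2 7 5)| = 5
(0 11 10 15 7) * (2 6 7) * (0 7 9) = (0 11 10 15 2 6 9) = [11, 1, 6, 3, 4, 5, 9, 7, 8, 0, 15, 10, 12, 13, 14, 2]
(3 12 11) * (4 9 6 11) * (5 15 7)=(3 12 4 9 6 11)(5 15 7)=[0, 1, 2, 12, 9, 15, 11, 5, 8, 6, 10, 3, 4, 13, 14, 7]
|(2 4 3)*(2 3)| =2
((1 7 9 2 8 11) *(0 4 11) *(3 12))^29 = (0 9 11 8 7 4 2 1)(3 12)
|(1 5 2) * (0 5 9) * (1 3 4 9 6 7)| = 6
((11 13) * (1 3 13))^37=(1 3 13 11)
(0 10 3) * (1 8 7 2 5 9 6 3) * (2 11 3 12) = (0 10 1 8 7 11 3)(2 5 9 6 12) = [10, 8, 5, 0, 4, 9, 12, 11, 7, 6, 1, 3, 2]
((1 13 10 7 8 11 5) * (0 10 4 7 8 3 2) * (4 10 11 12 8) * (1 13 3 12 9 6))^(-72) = ((0 11 5 13 10 4 7 12 8 9 6 1 3 2))^(-72) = (0 3 6 8 7 10 5)(1 9 12 4 13 11 2)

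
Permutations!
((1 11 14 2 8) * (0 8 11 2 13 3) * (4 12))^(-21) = (0 2 13 8 11 3 1 14)(4 12)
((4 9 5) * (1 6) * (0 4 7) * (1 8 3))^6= ((0 4 9 5 7)(1 6 8 3))^6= (0 4 9 5 7)(1 8)(3 6)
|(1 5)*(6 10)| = 2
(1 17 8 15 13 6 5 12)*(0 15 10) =(0 15 13 6 5 12 1 17 8 10) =[15, 17, 2, 3, 4, 12, 5, 7, 10, 9, 0, 11, 1, 6, 14, 13, 16, 8]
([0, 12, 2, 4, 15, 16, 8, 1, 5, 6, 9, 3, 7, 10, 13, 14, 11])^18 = [0, 1, 2, 9, 6, 14, 4, 7, 15, 3, 11, 10, 12, 16, 5, 8, 13]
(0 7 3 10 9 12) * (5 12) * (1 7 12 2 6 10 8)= [12, 7, 6, 8, 4, 2, 10, 3, 1, 5, 9, 11, 0]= (0 12)(1 7 3 8)(2 6 10 9 5)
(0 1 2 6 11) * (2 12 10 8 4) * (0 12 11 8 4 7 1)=[0, 11, 6, 3, 2, 5, 8, 1, 7, 9, 4, 12, 10]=(1 11 12 10 4 2 6 8 7)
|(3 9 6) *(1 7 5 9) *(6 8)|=|(1 7 5 9 8 6 3)|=7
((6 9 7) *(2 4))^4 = ((2 4)(6 9 7))^4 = (6 9 7)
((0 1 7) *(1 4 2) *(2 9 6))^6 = (0 7 1 2 6 9 4)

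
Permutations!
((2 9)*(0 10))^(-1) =(0 10)(2 9)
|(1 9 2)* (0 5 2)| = |(0 5 2 1 9)| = 5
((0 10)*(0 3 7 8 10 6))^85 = ((0 6)(3 7 8 10))^85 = (0 6)(3 7 8 10)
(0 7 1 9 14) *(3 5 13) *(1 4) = (0 7 4 1 9 14)(3 5 13) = [7, 9, 2, 5, 1, 13, 6, 4, 8, 14, 10, 11, 12, 3, 0]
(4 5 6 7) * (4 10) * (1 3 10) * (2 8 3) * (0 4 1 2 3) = (0 4 5 6 7 2 8)(1 3 10) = [4, 3, 8, 10, 5, 6, 7, 2, 0, 9, 1]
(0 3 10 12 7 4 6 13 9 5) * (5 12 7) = (0 3 10 7 4 6 13 9 12 5) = [3, 1, 2, 10, 6, 0, 13, 4, 8, 12, 7, 11, 5, 9]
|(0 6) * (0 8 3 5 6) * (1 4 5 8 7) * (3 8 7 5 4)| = |(8)(1 3 7)(5 6)| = 6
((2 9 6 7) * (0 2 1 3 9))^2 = ((0 2)(1 3 9 6 7))^2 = (1 9 7 3 6)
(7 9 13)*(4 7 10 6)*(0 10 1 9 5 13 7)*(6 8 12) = [10, 9, 2, 3, 0, 13, 4, 5, 12, 7, 8, 11, 6, 1] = (0 10 8 12 6 4)(1 9 7 5 13)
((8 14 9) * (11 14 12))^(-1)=((8 12 11 14 9))^(-1)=(8 9 14 11 12)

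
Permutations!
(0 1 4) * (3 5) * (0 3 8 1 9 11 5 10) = (0 9 11 5 8 1 4 3 10) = [9, 4, 2, 10, 3, 8, 6, 7, 1, 11, 0, 5]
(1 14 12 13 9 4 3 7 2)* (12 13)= (1 14 13 9 4 3 7 2)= [0, 14, 1, 7, 3, 5, 6, 2, 8, 4, 10, 11, 12, 9, 13]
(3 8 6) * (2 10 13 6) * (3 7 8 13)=(2 10 3 13 6 7 8)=[0, 1, 10, 13, 4, 5, 7, 8, 2, 9, 3, 11, 12, 6]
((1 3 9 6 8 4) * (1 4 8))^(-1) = (1 6 9 3)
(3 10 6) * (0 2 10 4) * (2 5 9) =(0 5 9 2 10 6 3 4) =[5, 1, 10, 4, 0, 9, 3, 7, 8, 2, 6]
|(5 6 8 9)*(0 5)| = 5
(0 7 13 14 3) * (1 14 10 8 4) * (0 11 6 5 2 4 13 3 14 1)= (14)(0 7 3 11 6 5 2 4)(8 13 10)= [7, 1, 4, 11, 0, 2, 5, 3, 13, 9, 8, 6, 12, 10, 14]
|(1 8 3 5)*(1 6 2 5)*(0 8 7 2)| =|(0 8 3 1 7 2 5 6)| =8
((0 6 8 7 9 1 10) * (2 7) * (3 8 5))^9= ((0 6 5 3 8 2 7 9 1 10))^9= (0 10 1 9 7 2 8 3 5 6)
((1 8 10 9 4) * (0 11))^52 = (11)(1 10 4 8 9)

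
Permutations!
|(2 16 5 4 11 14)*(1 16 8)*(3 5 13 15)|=11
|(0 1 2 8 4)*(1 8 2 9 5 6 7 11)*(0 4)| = |(0 8)(1 9 5 6 7 11)| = 6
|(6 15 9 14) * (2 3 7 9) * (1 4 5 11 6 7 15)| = |(1 4 5 11 6)(2 3 15)(7 9 14)| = 15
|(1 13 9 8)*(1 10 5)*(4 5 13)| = 12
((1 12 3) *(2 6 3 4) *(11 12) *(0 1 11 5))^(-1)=(0 5 1)(2 4 12 11 3 6)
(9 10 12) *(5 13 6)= (5 13 6)(9 10 12)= [0, 1, 2, 3, 4, 13, 5, 7, 8, 10, 12, 11, 9, 6]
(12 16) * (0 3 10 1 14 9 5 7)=(0 3 10 1 14 9 5 7)(12 16)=[3, 14, 2, 10, 4, 7, 6, 0, 8, 5, 1, 11, 16, 13, 9, 15, 12]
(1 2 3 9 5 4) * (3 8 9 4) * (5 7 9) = (1 2 8 5 3 4)(7 9) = [0, 2, 8, 4, 1, 3, 6, 9, 5, 7]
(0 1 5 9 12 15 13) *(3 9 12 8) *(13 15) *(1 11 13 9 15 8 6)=(0 11 13)(1 5 12 9 6)(3 15 8)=[11, 5, 2, 15, 4, 12, 1, 7, 3, 6, 10, 13, 9, 0, 14, 8]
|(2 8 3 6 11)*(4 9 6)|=|(2 8 3 4 9 6 11)|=7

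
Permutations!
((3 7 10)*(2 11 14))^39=(14)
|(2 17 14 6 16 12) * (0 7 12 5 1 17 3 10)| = |(0 7 12 2 3 10)(1 17 14 6 16 5)| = 6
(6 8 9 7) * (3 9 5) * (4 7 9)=(9)(3 4 7 6 8 5)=[0, 1, 2, 4, 7, 3, 8, 6, 5, 9]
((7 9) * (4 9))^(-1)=((4 9 7))^(-1)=(4 7 9)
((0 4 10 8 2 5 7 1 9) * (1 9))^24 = ((0 4 10 8 2 5 7 9))^24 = (10)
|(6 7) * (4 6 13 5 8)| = |(4 6 7 13 5 8)| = 6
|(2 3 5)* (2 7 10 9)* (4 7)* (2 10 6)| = 6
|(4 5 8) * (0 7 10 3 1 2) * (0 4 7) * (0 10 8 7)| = |(0 10 3 1 2 4 5 7 8)| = 9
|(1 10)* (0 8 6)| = |(0 8 6)(1 10)| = 6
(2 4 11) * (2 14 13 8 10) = (2 4 11 14 13 8 10) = [0, 1, 4, 3, 11, 5, 6, 7, 10, 9, 2, 14, 12, 8, 13]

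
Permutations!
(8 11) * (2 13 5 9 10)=[0, 1, 13, 3, 4, 9, 6, 7, 11, 10, 2, 8, 12, 5]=(2 13 5 9 10)(8 11)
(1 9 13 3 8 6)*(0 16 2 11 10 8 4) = (0 16 2 11 10 8 6 1 9 13 3 4) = [16, 9, 11, 4, 0, 5, 1, 7, 6, 13, 8, 10, 12, 3, 14, 15, 2]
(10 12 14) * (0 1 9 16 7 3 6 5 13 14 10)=(0 1 9 16 7 3 6 5 13 14)(10 12)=[1, 9, 2, 6, 4, 13, 5, 3, 8, 16, 12, 11, 10, 14, 0, 15, 7]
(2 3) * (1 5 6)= (1 5 6)(2 3)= [0, 5, 3, 2, 4, 6, 1]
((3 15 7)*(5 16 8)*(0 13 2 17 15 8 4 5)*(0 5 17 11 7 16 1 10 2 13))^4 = (17)(1 7)(2 8)(3 10)(5 11)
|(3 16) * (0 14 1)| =|(0 14 1)(3 16)| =6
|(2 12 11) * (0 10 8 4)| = |(0 10 8 4)(2 12 11)| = 12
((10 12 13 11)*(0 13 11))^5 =((0 13)(10 12 11))^5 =(0 13)(10 11 12)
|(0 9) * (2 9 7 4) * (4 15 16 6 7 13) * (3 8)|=20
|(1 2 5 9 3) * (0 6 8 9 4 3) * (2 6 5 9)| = |(0 5 4 3 1 6 8 2 9)| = 9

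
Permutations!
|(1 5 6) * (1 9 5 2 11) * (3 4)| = |(1 2 11)(3 4)(5 6 9)| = 6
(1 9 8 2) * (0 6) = (0 6)(1 9 8 2) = [6, 9, 1, 3, 4, 5, 0, 7, 2, 8]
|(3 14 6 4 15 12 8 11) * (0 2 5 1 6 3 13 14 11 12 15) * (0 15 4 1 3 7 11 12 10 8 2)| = 4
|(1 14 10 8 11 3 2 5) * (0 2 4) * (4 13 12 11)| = 8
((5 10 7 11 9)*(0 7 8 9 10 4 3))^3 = ((0 7 11 10 8 9 5 4 3))^3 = (0 10 5)(3 11 9)(4 7 8)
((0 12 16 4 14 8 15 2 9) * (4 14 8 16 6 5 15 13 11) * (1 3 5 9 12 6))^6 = (16)(4 13)(8 11)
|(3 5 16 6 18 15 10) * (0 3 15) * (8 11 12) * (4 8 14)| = 30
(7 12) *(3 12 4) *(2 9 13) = (2 9 13)(3 12 7 4) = [0, 1, 9, 12, 3, 5, 6, 4, 8, 13, 10, 11, 7, 2]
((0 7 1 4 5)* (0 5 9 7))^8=(9)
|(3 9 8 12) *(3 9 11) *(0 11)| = 3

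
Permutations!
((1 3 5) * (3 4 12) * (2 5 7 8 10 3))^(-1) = (1 5 2 12 4)(3 10 8 7)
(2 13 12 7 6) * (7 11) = (2 13 12 11 7 6) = [0, 1, 13, 3, 4, 5, 2, 6, 8, 9, 10, 7, 11, 12]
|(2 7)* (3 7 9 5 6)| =6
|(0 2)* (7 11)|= |(0 2)(7 11)|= 2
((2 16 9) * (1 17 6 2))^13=(1 17 6 2 16 9)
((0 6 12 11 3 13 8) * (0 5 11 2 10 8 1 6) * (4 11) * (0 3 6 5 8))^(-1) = (0 10 2 12 6 11 4 5 1 13 3)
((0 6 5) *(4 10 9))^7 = (0 6 5)(4 10 9)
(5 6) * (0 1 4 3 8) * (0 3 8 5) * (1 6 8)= (0 6)(1 4)(3 5 8)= [6, 4, 2, 5, 1, 8, 0, 7, 3]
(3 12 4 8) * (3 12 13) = (3 13)(4 8 12) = [0, 1, 2, 13, 8, 5, 6, 7, 12, 9, 10, 11, 4, 3]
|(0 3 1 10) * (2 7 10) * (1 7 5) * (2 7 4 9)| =|(0 3 4 9 2 5 1 7 10)| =9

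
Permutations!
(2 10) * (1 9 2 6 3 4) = (1 9 2 10 6 3 4) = [0, 9, 10, 4, 1, 5, 3, 7, 8, 2, 6]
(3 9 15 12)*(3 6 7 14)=(3 9 15 12 6 7 14)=[0, 1, 2, 9, 4, 5, 7, 14, 8, 15, 10, 11, 6, 13, 3, 12]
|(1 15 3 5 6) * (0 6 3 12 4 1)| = |(0 6)(1 15 12 4)(3 5)| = 4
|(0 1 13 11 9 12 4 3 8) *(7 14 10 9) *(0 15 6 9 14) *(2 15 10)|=|(0 1 13 11 7)(2 15 6 9 12 4 3 8 10 14)|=10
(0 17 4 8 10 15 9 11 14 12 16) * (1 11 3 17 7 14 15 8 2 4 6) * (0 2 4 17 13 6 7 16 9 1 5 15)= [16, 11, 17, 13, 4, 15, 5, 14, 10, 3, 8, 0, 9, 6, 12, 1, 2, 7]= (0 16 2 17 7 14 12 9 3 13 6 5 15 1 11)(8 10)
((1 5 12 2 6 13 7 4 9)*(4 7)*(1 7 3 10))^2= (1 12 6 4 7 10 5 2 13 9 3)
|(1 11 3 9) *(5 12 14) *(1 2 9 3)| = |(1 11)(2 9)(5 12 14)| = 6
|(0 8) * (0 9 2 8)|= 3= |(2 8 9)|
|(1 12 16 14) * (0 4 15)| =12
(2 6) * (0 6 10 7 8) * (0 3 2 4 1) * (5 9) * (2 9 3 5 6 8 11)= (0 8 5 3 9 6 4 1)(2 10 7 11)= [8, 0, 10, 9, 1, 3, 4, 11, 5, 6, 7, 2]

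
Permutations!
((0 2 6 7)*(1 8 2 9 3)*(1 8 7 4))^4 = ((0 9 3 8 2 6 4 1 7))^4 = (0 2 7 8 1 3 4 9 6)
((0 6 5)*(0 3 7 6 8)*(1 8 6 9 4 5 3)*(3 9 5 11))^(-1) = ((0 6 9 4 11 3 7 5 1 8))^(-1) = (0 8 1 5 7 3 11 4 9 6)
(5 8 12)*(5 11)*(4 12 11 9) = (4 12 9)(5 8 11) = [0, 1, 2, 3, 12, 8, 6, 7, 11, 4, 10, 5, 9]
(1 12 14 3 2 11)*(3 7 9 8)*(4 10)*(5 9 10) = [0, 12, 11, 2, 5, 9, 6, 10, 3, 8, 4, 1, 14, 13, 7] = (1 12 14 7 10 4 5 9 8 3 2 11)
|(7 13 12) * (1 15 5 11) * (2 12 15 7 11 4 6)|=10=|(1 7 13 15 5 4 6 2 12 11)|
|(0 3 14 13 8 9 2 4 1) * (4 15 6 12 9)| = 35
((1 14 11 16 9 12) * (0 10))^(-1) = (0 10)(1 12 9 16 11 14)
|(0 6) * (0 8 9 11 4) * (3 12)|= 6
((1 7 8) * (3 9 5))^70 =(1 7 8)(3 9 5)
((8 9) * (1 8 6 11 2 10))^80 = ((1 8 9 6 11 2 10))^80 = (1 6 10 9 2 8 11)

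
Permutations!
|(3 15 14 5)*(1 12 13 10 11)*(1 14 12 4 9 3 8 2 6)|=14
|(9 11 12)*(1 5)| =|(1 5)(9 11 12)| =6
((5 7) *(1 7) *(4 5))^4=((1 7 4 5))^4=(7)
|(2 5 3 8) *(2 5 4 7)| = 3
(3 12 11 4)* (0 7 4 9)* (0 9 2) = [7, 1, 0, 12, 3, 5, 6, 4, 8, 9, 10, 2, 11] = (0 7 4 3 12 11 2)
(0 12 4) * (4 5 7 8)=(0 12 5 7 8 4)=[12, 1, 2, 3, 0, 7, 6, 8, 4, 9, 10, 11, 5]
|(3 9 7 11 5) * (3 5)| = 4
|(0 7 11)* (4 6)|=6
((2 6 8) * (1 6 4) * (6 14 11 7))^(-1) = (1 4 2 8 6 7 11 14)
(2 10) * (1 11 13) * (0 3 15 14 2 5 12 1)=(0 3 15 14 2 10 5 12 1 11 13)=[3, 11, 10, 15, 4, 12, 6, 7, 8, 9, 5, 13, 1, 0, 2, 14]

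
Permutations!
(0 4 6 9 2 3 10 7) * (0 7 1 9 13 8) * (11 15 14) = (0 4 6 13 8)(1 9 2 3 10)(11 15 14) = [4, 9, 3, 10, 6, 5, 13, 7, 0, 2, 1, 15, 12, 8, 11, 14]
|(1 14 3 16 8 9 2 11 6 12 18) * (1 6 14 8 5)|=9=|(1 8 9 2 11 14 3 16 5)(6 12 18)|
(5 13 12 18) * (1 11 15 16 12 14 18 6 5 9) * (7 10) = (1 11 15 16 12 6 5 13 14 18 9)(7 10) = [0, 11, 2, 3, 4, 13, 5, 10, 8, 1, 7, 15, 6, 14, 18, 16, 12, 17, 9]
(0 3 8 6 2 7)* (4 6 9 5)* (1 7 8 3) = (0 1 7)(2 8 9 5 4 6) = [1, 7, 8, 3, 6, 4, 2, 0, 9, 5]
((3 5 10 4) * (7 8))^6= ((3 5 10 4)(7 8))^6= (3 10)(4 5)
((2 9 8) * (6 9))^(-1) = ((2 6 9 8))^(-1) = (2 8 9 6)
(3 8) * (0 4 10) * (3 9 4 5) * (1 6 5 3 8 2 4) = [3, 6, 4, 2, 10, 8, 5, 7, 9, 1, 0] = (0 3 2 4 10)(1 6 5 8 9)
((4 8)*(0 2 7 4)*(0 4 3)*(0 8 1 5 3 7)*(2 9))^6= (9)(1 5 3 8 4)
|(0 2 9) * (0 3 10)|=5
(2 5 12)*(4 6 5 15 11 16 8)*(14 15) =(2 14 15 11 16 8 4 6 5 12) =[0, 1, 14, 3, 6, 12, 5, 7, 4, 9, 10, 16, 2, 13, 15, 11, 8]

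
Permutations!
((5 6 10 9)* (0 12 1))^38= ((0 12 1)(5 6 10 9))^38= (0 1 12)(5 10)(6 9)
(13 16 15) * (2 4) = (2 4)(13 16 15) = [0, 1, 4, 3, 2, 5, 6, 7, 8, 9, 10, 11, 12, 16, 14, 13, 15]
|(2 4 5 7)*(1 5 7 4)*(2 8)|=6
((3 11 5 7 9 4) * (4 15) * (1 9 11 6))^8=(1 15 3)(4 6 9)(5 11 7)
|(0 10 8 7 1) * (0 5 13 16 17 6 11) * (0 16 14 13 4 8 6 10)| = 10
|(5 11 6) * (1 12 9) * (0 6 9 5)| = |(0 6)(1 12 5 11 9)| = 10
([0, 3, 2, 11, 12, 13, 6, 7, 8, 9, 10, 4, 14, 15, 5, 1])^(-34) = [0, 11, 2, 4, 14, 15, 6, 7, 8, 9, 10, 12, 5, 1, 13, 3]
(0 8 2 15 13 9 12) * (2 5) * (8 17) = [17, 1, 15, 3, 4, 2, 6, 7, 5, 12, 10, 11, 0, 9, 14, 13, 16, 8] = (0 17 8 5 2 15 13 9 12)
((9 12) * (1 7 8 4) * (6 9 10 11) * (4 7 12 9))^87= ((1 12 10 11 6 4)(7 8))^87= (1 11)(4 10)(6 12)(7 8)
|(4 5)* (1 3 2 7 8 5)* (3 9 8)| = 15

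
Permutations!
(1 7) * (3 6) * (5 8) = (1 7)(3 6)(5 8) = [0, 7, 2, 6, 4, 8, 3, 1, 5]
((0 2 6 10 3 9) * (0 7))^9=((0 2 6 10 3 9 7))^9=(0 6 3 7 2 10 9)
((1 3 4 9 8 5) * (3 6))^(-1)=(1 5 8 9 4 3 6)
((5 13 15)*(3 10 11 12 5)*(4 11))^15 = (3 15 13 5 12 11 4 10)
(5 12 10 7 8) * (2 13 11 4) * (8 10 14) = [0, 1, 13, 3, 2, 12, 6, 10, 5, 9, 7, 4, 14, 11, 8] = (2 13 11 4)(5 12 14 8)(7 10)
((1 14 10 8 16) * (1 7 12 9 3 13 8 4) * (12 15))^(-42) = (1 10)(3 12 7 8)(4 14)(9 15 16 13)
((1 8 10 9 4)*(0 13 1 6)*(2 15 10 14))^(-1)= (0 6 4 9 10 15 2 14 8 1 13)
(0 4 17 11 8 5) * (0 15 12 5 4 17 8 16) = (0 17 11 16)(4 8)(5 15 12) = [17, 1, 2, 3, 8, 15, 6, 7, 4, 9, 10, 16, 5, 13, 14, 12, 0, 11]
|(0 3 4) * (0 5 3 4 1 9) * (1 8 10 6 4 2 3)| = 10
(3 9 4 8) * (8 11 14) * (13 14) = (3 9 4 11 13 14 8) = [0, 1, 2, 9, 11, 5, 6, 7, 3, 4, 10, 13, 12, 14, 8]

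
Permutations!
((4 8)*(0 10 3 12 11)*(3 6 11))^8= (12)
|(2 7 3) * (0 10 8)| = 3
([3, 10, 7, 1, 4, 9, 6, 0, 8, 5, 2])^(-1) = (0 7 2 10 1 3)(5 9)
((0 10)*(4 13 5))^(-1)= (0 10)(4 5 13)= ((0 10)(4 13 5))^(-1)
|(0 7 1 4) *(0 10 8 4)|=3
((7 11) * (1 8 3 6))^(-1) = ((1 8 3 6)(7 11))^(-1) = (1 6 3 8)(7 11)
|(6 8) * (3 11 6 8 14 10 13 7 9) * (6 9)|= |(3 11 9)(6 14 10 13 7)|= 15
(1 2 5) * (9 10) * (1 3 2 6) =(1 6)(2 5 3)(9 10) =[0, 6, 5, 2, 4, 3, 1, 7, 8, 10, 9]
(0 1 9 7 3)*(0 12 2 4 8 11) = (0 1 9 7 3 12 2 4 8 11) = [1, 9, 4, 12, 8, 5, 6, 3, 11, 7, 10, 0, 2]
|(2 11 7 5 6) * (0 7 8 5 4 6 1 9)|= 10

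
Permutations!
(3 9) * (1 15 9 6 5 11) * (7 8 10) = [0, 15, 2, 6, 4, 11, 5, 8, 10, 3, 7, 1, 12, 13, 14, 9] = (1 15 9 3 6 5 11)(7 8 10)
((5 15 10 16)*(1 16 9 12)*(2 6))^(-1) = (1 12 9 10 15 5 16)(2 6)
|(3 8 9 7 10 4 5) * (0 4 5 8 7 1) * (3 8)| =9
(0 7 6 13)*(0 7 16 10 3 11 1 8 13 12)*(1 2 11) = (0 16 10 3 1 8 13 7 6 12)(2 11) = [16, 8, 11, 1, 4, 5, 12, 6, 13, 9, 3, 2, 0, 7, 14, 15, 10]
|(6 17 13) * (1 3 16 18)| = |(1 3 16 18)(6 17 13)| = 12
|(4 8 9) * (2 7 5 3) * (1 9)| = 4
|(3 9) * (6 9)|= 3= |(3 6 9)|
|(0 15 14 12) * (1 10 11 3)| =|(0 15 14 12)(1 10 11 3)| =4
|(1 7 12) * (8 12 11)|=5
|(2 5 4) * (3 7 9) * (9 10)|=12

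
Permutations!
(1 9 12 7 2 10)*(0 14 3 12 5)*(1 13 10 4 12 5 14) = (0 1 9 14 3 5)(2 4 12 7)(10 13) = [1, 9, 4, 5, 12, 0, 6, 2, 8, 14, 13, 11, 7, 10, 3]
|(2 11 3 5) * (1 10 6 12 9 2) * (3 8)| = 10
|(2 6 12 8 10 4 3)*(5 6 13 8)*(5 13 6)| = |(2 6 12 13 8 10 4 3)| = 8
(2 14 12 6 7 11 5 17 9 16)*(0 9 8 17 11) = (0 9 16 2 14 12 6 7)(5 11)(8 17) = [9, 1, 14, 3, 4, 11, 7, 0, 17, 16, 10, 5, 6, 13, 12, 15, 2, 8]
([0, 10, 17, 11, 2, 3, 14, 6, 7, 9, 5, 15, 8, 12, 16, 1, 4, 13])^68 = (1 5 11)(2 16 6 8 13)(3 15 10)(4 14 7 12 17)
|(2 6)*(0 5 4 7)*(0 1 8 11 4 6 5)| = |(1 8 11 4 7)(2 5 6)| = 15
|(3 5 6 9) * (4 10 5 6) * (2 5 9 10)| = |(2 5 4)(3 6 10 9)| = 12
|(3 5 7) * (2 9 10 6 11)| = 15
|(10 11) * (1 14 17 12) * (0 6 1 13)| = 14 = |(0 6 1 14 17 12 13)(10 11)|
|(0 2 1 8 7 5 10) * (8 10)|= 12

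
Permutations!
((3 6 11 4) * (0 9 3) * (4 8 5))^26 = (0 3 11 5)(4 9 6 8)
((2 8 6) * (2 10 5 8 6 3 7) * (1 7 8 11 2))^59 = ((1 7)(2 6 10 5 11)(3 8))^59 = (1 7)(2 11 5 10 6)(3 8)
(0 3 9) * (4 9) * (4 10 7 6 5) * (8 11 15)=(0 3 10 7 6 5 4 9)(8 11 15)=[3, 1, 2, 10, 9, 4, 5, 6, 11, 0, 7, 15, 12, 13, 14, 8]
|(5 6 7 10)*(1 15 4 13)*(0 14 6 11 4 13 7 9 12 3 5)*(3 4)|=|(0 14 6 9 12 4 7 10)(1 15 13)(3 5 11)|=24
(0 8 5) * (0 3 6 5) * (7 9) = (0 8)(3 6 5)(7 9) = [8, 1, 2, 6, 4, 3, 5, 9, 0, 7]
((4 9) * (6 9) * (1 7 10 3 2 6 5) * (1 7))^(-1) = (2 3 10 7 5 4 9 6)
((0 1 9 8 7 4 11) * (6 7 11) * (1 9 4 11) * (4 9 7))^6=(11)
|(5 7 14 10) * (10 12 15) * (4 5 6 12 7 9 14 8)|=12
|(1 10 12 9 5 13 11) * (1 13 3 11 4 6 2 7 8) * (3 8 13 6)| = 42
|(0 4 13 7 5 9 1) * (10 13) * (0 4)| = 7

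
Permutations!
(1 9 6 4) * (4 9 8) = (1 8 4)(6 9) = [0, 8, 2, 3, 1, 5, 9, 7, 4, 6]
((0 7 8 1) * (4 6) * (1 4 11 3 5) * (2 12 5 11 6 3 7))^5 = ((0 2 12 5 1)(3 11 7 8 4))^5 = (12)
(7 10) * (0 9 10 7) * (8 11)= (0 9 10)(8 11)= [9, 1, 2, 3, 4, 5, 6, 7, 11, 10, 0, 8]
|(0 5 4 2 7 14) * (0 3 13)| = 8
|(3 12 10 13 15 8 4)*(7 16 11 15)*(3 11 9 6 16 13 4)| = 42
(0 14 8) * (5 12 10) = (0 14 8)(5 12 10) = [14, 1, 2, 3, 4, 12, 6, 7, 0, 9, 5, 11, 10, 13, 8]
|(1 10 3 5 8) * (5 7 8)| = |(1 10 3 7 8)| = 5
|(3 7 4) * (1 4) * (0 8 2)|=|(0 8 2)(1 4 3 7)|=12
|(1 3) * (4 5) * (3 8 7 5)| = |(1 8 7 5 4 3)| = 6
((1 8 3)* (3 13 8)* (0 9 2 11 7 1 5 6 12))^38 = (13)(0 6 3 7 2)(1 11 9 12 5)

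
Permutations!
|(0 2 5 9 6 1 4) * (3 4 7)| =9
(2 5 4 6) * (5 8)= (2 8 5 4 6)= [0, 1, 8, 3, 6, 4, 2, 7, 5]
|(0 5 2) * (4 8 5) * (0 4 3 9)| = 12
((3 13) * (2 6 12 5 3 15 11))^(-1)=(2 11 15 13 3 5 12 6)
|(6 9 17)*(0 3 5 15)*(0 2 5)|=|(0 3)(2 5 15)(6 9 17)|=6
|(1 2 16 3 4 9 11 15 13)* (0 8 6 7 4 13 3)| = 13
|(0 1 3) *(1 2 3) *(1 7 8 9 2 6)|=|(0 6 1 7 8 9 2 3)|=8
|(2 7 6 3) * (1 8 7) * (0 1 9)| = |(0 1 8 7 6 3 2 9)| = 8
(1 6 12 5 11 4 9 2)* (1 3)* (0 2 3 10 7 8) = (0 2 10 7 8)(1 6 12 5 11 4 9 3) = [2, 6, 10, 1, 9, 11, 12, 8, 0, 3, 7, 4, 5]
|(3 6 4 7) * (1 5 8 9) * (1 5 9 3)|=8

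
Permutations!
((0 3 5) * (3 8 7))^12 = (0 7 5 8 3)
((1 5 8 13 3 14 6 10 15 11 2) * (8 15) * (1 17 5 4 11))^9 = ((1 4 11 2 17 5 15)(3 14 6 10 8 13))^9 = (1 11 17 15 4 2 5)(3 10)(6 13)(8 14)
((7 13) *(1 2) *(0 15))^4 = (15)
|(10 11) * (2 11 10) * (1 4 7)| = |(1 4 7)(2 11)| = 6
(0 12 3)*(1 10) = (0 12 3)(1 10) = [12, 10, 2, 0, 4, 5, 6, 7, 8, 9, 1, 11, 3]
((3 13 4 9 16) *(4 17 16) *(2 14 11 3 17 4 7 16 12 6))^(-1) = (2 6 12 17 16 7 9 4 13 3 11 14)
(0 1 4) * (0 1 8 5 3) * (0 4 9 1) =(0 8 5 3 4)(1 9) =[8, 9, 2, 4, 0, 3, 6, 7, 5, 1]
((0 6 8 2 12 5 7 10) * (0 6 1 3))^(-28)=((0 1 3)(2 12 5 7 10 6 8))^(-28)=(12)(0 3 1)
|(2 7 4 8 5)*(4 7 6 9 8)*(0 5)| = 6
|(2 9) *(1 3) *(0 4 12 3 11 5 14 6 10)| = 10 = |(0 4 12 3 1 11 5 14 6 10)(2 9)|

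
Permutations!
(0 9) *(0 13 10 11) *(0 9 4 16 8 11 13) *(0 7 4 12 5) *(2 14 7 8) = (0 12 5)(2 14 7 4 16)(8 11 9)(10 13) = [12, 1, 14, 3, 16, 0, 6, 4, 11, 8, 13, 9, 5, 10, 7, 15, 2]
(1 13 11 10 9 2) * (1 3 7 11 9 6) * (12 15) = (1 13 9 2 3 7 11 10 6)(12 15) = [0, 13, 3, 7, 4, 5, 1, 11, 8, 2, 6, 10, 15, 9, 14, 12]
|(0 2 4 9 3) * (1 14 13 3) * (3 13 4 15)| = 4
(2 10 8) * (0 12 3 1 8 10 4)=(0 12 3 1 8 2 4)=[12, 8, 4, 1, 0, 5, 6, 7, 2, 9, 10, 11, 3]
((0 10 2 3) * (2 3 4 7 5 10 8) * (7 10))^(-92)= (0 10 2)(3 4 8)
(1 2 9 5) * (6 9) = [0, 2, 6, 3, 4, 1, 9, 7, 8, 5] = (1 2 6 9 5)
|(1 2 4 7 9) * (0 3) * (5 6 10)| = 30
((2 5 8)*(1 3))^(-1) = ((1 3)(2 5 8))^(-1) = (1 3)(2 8 5)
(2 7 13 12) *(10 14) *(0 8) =[8, 1, 7, 3, 4, 5, 6, 13, 0, 9, 14, 11, 2, 12, 10] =(0 8)(2 7 13 12)(10 14)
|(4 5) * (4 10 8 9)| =|(4 5 10 8 9)| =5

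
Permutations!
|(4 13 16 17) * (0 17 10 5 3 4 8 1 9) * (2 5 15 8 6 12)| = 15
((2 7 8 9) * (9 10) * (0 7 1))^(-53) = ((0 7 8 10 9 2 1))^(-53) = (0 10 1 8 2 7 9)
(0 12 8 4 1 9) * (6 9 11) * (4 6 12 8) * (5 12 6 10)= (0 8 10 5 12 4 1 11 6 9)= [8, 11, 2, 3, 1, 12, 9, 7, 10, 0, 5, 6, 4]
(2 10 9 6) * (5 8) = (2 10 9 6)(5 8) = [0, 1, 10, 3, 4, 8, 2, 7, 5, 6, 9]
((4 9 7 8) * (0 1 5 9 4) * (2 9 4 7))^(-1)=(0 8 7 4 5 1)(2 9)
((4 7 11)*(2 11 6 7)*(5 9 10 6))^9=(11)(5 7 6 10 9)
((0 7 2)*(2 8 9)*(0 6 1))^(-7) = (9)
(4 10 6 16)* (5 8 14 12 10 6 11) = (4 6 16)(5 8 14 12 10 11) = [0, 1, 2, 3, 6, 8, 16, 7, 14, 9, 11, 5, 10, 13, 12, 15, 4]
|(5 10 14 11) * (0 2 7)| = 12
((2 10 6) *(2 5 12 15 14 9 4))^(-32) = (2 12 4 5 9 6 14 10 15)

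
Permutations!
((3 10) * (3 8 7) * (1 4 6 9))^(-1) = ((1 4 6 9)(3 10 8 7))^(-1) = (1 9 6 4)(3 7 8 10)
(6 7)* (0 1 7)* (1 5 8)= (0 5 8 1 7 6)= [5, 7, 2, 3, 4, 8, 0, 6, 1]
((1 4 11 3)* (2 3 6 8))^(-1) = ((1 4 11 6 8 2 3))^(-1) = (1 3 2 8 6 11 4)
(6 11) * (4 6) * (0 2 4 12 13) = (0 2 4 6 11 12 13) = [2, 1, 4, 3, 6, 5, 11, 7, 8, 9, 10, 12, 13, 0]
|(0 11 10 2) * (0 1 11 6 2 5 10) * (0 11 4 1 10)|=10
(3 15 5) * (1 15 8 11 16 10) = (1 15 5 3 8 11 16 10) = [0, 15, 2, 8, 4, 3, 6, 7, 11, 9, 1, 16, 12, 13, 14, 5, 10]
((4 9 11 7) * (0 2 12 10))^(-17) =(0 10 12 2)(4 7 11 9)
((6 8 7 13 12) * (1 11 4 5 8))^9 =((1 11 4 5 8 7 13 12 6))^9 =(13)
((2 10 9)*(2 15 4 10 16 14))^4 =(2 16 14)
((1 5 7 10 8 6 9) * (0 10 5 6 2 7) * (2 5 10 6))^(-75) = (0 10 1)(2 6 8)(5 7 9)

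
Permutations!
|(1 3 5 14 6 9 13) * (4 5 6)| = 15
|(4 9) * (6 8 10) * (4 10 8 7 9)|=4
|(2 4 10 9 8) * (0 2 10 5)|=12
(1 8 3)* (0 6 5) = [6, 8, 2, 1, 4, 0, 5, 7, 3] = (0 6 5)(1 8 3)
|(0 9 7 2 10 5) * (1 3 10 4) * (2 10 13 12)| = |(0 9 7 10 5)(1 3 13 12 2 4)| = 30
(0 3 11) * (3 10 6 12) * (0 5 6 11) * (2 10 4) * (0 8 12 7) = [4, 1, 10, 8, 2, 6, 7, 0, 12, 9, 11, 5, 3] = (0 4 2 10 11 5 6 7)(3 8 12)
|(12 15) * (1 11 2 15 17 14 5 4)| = 9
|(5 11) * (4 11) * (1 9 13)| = |(1 9 13)(4 11 5)| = 3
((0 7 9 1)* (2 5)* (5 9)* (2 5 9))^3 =((0 7 9 1))^3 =(0 1 9 7)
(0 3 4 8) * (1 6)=(0 3 4 8)(1 6)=[3, 6, 2, 4, 8, 5, 1, 7, 0]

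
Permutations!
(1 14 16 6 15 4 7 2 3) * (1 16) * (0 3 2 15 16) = [3, 14, 2, 0, 7, 5, 16, 15, 8, 9, 10, 11, 12, 13, 1, 4, 6] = (0 3)(1 14)(4 7 15)(6 16)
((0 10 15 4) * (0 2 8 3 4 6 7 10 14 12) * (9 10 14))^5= (0 7 10 12 6 9 14 15)(2 8 3 4)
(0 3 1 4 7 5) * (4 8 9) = (0 3 1 8 9 4 7 5) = [3, 8, 2, 1, 7, 0, 6, 5, 9, 4]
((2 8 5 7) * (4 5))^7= ((2 8 4 5 7))^7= (2 4 7 8 5)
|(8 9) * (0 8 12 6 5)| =|(0 8 9 12 6 5)| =6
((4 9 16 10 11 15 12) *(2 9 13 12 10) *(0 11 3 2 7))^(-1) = ((0 11 15 10 3 2 9 16 7)(4 13 12))^(-1) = (0 7 16 9 2 3 10 15 11)(4 12 13)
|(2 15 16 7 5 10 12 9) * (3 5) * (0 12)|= 10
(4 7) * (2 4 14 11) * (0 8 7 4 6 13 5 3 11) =[8, 1, 6, 11, 4, 3, 13, 14, 7, 9, 10, 2, 12, 5, 0] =(0 8 7 14)(2 6 13 5 3 11)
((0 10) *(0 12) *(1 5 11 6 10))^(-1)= (0 12 10 6 11 5 1)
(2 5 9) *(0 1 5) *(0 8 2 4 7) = (0 1 5 9 4 7)(2 8) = [1, 5, 8, 3, 7, 9, 6, 0, 2, 4]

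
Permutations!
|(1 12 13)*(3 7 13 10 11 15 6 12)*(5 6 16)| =|(1 3 7 13)(5 6 12 10 11 15 16)| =28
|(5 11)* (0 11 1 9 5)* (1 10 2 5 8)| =6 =|(0 11)(1 9 8)(2 5 10)|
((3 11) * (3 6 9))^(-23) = (3 11 6 9)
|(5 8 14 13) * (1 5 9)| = |(1 5 8 14 13 9)| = 6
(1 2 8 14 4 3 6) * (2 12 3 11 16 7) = (1 12 3 6)(2 8 14 4 11 16 7) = [0, 12, 8, 6, 11, 5, 1, 2, 14, 9, 10, 16, 3, 13, 4, 15, 7]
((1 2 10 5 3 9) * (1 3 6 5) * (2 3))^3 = (1 2 3 10 9)(5 6)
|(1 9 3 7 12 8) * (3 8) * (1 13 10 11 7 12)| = |(1 9 8 13 10 11 7)(3 12)| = 14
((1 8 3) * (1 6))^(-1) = ((1 8 3 6))^(-1) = (1 6 3 8)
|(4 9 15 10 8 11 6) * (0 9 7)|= 9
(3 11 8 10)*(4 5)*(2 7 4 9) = (2 7 4 5 9)(3 11 8 10) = [0, 1, 7, 11, 5, 9, 6, 4, 10, 2, 3, 8]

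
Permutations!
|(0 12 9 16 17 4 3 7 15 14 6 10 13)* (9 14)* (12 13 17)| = 22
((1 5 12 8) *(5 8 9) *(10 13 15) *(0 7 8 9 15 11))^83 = ((0 7 8 1 9 5 12 15 10 13 11))^83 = (0 12 7 15 8 10 1 13 9 11 5)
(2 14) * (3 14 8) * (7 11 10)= (2 8 3 14)(7 11 10)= [0, 1, 8, 14, 4, 5, 6, 11, 3, 9, 7, 10, 12, 13, 2]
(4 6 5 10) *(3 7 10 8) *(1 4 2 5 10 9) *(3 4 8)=(1 8 4 6 10 2 5 3 7 9)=[0, 8, 5, 7, 6, 3, 10, 9, 4, 1, 2]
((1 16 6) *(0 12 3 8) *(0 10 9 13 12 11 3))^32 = (1 6 16) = ((0 11 3 8 10 9 13 12)(1 16 6))^32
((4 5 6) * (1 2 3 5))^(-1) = (1 4 6 5 3 2)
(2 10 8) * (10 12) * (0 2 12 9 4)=[2, 1, 9, 3, 0, 5, 6, 7, 12, 4, 8, 11, 10]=(0 2 9 4)(8 12 10)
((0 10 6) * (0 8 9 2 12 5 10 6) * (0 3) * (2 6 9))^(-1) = (0 3 10 5 12 2 8 6 9)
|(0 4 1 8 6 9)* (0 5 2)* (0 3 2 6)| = 12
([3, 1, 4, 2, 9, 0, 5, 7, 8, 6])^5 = (0 6 4 3 5 9 2)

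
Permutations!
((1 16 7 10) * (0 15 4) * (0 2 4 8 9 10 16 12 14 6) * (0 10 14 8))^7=(0 15)(2 4)(7 16)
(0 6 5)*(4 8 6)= [4, 1, 2, 3, 8, 0, 5, 7, 6]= (0 4 8 6 5)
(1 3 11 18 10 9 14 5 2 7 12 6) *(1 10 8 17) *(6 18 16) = (1 3 11 16 6 10 9 14 5 2 7 12 18 8 17) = [0, 3, 7, 11, 4, 2, 10, 12, 17, 14, 9, 16, 18, 13, 5, 15, 6, 1, 8]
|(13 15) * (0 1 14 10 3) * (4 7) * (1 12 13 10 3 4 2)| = 11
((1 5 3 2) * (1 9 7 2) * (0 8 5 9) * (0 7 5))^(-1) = (0 8)(1 3 5 9)(2 7)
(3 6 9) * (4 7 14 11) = (3 6 9)(4 7 14 11) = [0, 1, 2, 6, 7, 5, 9, 14, 8, 3, 10, 4, 12, 13, 11]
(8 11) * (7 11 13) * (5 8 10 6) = (5 8 13 7 11 10 6) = [0, 1, 2, 3, 4, 8, 5, 11, 13, 9, 6, 10, 12, 7]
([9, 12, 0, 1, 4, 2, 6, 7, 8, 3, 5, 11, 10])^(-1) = (0 2 5 10 12 1 3 9)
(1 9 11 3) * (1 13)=(1 9 11 3 13)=[0, 9, 2, 13, 4, 5, 6, 7, 8, 11, 10, 3, 12, 1]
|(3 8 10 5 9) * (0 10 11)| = |(0 10 5 9 3 8 11)| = 7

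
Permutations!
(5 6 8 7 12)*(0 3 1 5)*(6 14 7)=(0 3 1 5 14 7 12)(6 8)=[3, 5, 2, 1, 4, 14, 8, 12, 6, 9, 10, 11, 0, 13, 7]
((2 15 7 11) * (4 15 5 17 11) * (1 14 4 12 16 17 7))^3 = (1 15 4 14)(2 12 11 7 17 5 16)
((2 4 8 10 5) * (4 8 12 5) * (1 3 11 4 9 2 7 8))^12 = (1 3 11 4 12 5 7 8 10 9 2)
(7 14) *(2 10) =(2 10)(7 14) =[0, 1, 10, 3, 4, 5, 6, 14, 8, 9, 2, 11, 12, 13, 7]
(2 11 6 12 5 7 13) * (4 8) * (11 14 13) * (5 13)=[0, 1, 14, 3, 8, 7, 12, 11, 4, 9, 10, 6, 13, 2, 5]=(2 14 5 7 11 6 12 13)(4 8)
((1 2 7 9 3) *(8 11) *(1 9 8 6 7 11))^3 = ((1 2 11 6 7 8)(3 9))^3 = (1 6)(2 7)(3 9)(8 11)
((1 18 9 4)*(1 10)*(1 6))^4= (1 10 9)(4 18 6)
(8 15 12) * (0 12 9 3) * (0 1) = (0 12 8 15 9 3 1) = [12, 0, 2, 1, 4, 5, 6, 7, 15, 3, 10, 11, 8, 13, 14, 9]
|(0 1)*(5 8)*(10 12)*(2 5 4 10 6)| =14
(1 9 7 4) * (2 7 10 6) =(1 9 10 6 2 7 4) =[0, 9, 7, 3, 1, 5, 2, 4, 8, 10, 6]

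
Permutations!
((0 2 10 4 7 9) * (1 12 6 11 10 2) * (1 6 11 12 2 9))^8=((0 6 12 11 10 4 7 1 2 9))^8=(0 2 7 10 12)(1 4 11 6 9)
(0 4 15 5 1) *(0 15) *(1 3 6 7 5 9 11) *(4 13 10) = (0 13 10 4)(1 15 9 11)(3 6 7 5) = [13, 15, 2, 6, 0, 3, 7, 5, 8, 11, 4, 1, 12, 10, 14, 9]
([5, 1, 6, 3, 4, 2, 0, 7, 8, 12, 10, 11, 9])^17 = (0 5 2 6)(9 12)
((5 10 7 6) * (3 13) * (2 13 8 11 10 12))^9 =((2 13 3 8 11 10 7 6 5 12))^9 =(2 12 5 6 7 10 11 8 3 13)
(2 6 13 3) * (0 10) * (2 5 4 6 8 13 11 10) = [2, 1, 8, 5, 6, 4, 11, 7, 13, 9, 0, 10, 12, 3] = (0 2 8 13 3 5 4 6 11 10)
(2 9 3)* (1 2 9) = (1 2)(3 9) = [0, 2, 1, 9, 4, 5, 6, 7, 8, 3]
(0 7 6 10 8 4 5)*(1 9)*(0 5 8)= (0 7 6 10)(1 9)(4 8)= [7, 9, 2, 3, 8, 5, 10, 6, 4, 1, 0]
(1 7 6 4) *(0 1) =[1, 7, 2, 3, 0, 5, 4, 6] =(0 1 7 6 4)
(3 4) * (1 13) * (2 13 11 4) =(1 11 4 3 2 13) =[0, 11, 13, 2, 3, 5, 6, 7, 8, 9, 10, 4, 12, 1]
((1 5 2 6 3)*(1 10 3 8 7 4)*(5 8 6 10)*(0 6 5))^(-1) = (0 3 10 2 5 6)(1 4 7 8) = ((0 6 5 2 10 3)(1 8 7 4))^(-1)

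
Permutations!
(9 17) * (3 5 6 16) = [0, 1, 2, 5, 4, 6, 16, 7, 8, 17, 10, 11, 12, 13, 14, 15, 3, 9] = (3 5 6 16)(9 17)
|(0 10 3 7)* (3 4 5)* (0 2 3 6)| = 15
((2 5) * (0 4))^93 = (0 4)(2 5)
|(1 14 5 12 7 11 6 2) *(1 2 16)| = 8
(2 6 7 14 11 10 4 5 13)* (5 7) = [0, 1, 6, 3, 7, 13, 5, 14, 8, 9, 4, 10, 12, 2, 11] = (2 6 5 13)(4 7 14 11 10)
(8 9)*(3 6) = [0, 1, 2, 6, 4, 5, 3, 7, 9, 8] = (3 6)(8 9)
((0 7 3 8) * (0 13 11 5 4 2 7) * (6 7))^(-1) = ((2 6 7 3 8 13 11 5 4))^(-1) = (2 4 5 11 13 8 3 7 6)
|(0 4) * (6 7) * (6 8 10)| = 4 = |(0 4)(6 7 8 10)|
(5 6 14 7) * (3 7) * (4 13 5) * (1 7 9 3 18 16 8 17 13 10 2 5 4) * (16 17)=(1 7)(2 5 6 14 18 17 13 4 10)(3 9)(8 16)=[0, 7, 5, 9, 10, 6, 14, 1, 16, 3, 2, 11, 12, 4, 18, 15, 8, 13, 17]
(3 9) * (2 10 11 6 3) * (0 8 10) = (0 8 10 11 6 3 9 2) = [8, 1, 0, 9, 4, 5, 3, 7, 10, 2, 11, 6]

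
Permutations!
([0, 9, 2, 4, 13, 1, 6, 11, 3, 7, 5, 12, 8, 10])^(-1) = [0, 5, 2, 8, 3, 10, 6, 9, 12, 1, 13, 7, 11, 4]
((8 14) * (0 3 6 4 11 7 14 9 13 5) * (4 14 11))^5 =(0 9 6 5 8 3 13 14)(7 11)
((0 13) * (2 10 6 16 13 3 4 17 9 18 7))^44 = (0 10 9)(2 17 13)(3 6 18)(4 16 7)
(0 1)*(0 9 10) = (0 1 9 10) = [1, 9, 2, 3, 4, 5, 6, 7, 8, 10, 0]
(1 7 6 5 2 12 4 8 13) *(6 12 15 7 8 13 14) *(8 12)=(1 12 4 13)(2 15 7 8 14 6 5)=[0, 12, 15, 3, 13, 2, 5, 8, 14, 9, 10, 11, 4, 1, 6, 7]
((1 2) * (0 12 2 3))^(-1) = ((0 12 2 1 3))^(-1) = (0 3 1 2 12)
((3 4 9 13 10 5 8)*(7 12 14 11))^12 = ((3 4 9 13 10 5 8)(7 12 14 11))^12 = (14)(3 5 13 4 8 10 9)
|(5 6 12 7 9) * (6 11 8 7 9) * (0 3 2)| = 21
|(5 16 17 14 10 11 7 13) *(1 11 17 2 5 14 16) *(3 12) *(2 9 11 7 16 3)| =|(1 7 13 14 10 17 3 12 2 5)(9 11 16)| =30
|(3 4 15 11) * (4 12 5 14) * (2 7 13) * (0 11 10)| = 9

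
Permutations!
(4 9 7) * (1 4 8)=(1 4 9 7 8)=[0, 4, 2, 3, 9, 5, 6, 8, 1, 7]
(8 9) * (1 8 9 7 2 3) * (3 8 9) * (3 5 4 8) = (1 9 5 4 8 7 2 3) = [0, 9, 3, 1, 8, 4, 6, 2, 7, 5]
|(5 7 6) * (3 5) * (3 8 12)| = |(3 5 7 6 8 12)| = 6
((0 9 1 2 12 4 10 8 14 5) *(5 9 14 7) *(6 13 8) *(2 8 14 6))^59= (0 1 6 8 13 7 14 5 9)(2 10 4 12)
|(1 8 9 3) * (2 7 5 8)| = 7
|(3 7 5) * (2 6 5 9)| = |(2 6 5 3 7 9)| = 6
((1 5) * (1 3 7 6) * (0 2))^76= (1 5 3 7 6)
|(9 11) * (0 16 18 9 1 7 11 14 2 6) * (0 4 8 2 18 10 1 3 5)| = 24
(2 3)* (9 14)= (2 3)(9 14)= [0, 1, 3, 2, 4, 5, 6, 7, 8, 14, 10, 11, 12, 13, 9]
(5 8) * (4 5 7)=(4 5 8 7)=[0, 1, 2, 3, 5, 8, 6, 4, 7]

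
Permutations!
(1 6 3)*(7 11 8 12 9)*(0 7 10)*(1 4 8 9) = (0 7 11 9 10)(1 6 3 4 8 12) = [7, 6, 2, 4, 8, 5, 3, 11, 12, 10, 0, 9, 1]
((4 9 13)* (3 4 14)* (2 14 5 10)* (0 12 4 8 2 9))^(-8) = (14)(0 12 4)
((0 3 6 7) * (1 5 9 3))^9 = (0 5 3 7 1 9 6) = ((0 1 5 9 3 6 7))^9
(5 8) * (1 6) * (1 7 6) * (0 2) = (0 2)(5 8)(6 7) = [2, 1, 0, 3, 4, 8, 7, 6, 5]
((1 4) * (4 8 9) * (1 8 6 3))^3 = ((1 6 3)(4 8 9))^3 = (9)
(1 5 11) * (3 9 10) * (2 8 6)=(1 5 11)(2 8 6)(3 9 10)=[0, 5, 8, 9, 4, 11, 2, 7, 6, 10, 3, 1]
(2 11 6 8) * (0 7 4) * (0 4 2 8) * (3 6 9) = (0 7 2 11 9 3 6) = [7, 1, 11, 6, 4, 5, 0, 2, 8, 3, 10, 9]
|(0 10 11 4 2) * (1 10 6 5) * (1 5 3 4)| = |(0 6 3 4 2)(1 10 11)| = 15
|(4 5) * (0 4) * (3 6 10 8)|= 12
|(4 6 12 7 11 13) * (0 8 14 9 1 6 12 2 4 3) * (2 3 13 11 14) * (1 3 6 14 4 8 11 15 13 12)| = |(0 11 15 13 12 7 4 1 14 9 3)(2 8)| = 22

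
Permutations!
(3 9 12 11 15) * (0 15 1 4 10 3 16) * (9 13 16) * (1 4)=[15, 1, 2, 13, 10, 5, 6, 7, 8, 12, 3, 4, 11, 16, 14, 9, 0]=(0 15 9 12 11 4 10 3 13 16)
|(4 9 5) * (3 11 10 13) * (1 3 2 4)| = |(1 3 11 10 13 2 4 9 5)| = 9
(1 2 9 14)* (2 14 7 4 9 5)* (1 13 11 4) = [0, 14, 5, 3, 9, 2, 6, 1, 8, 7, 10, 4, 12, 11, 13] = (1 14 13 11 4 9 7)(2 5)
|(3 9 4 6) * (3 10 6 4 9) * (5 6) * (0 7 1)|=|(0 7 1)(5 6 10)|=3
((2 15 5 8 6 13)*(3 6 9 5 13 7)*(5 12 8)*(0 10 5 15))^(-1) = (0 2 13 15 5 10)(3 7 6)(8 12 9)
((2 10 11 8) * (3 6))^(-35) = ((2 10 11 8)(3 6))^(-35) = (2 10 11 8)(3 6)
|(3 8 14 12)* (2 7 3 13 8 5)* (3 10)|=|(2 7 10 3 5)(8 14 12 13)|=20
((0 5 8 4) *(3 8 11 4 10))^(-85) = (0 4 11 5)(3 10 8)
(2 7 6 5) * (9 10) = (2 7 6 5)(9 10) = [0, 1, 7, 3, 4, 2, 5, 6, 8, 10, 9]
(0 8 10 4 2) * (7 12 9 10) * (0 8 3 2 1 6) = (0 3 2 8 7 12 9 10 4 1 6) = [3, 6, 8, 2, 1, 5, 0, 12, 7, 10, 4, 11, 9]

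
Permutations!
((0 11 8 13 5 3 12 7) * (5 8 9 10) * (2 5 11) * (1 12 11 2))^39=((0 1 12 7)(2 5 3 11 9 10)(8 13))^39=(0 7 12 1)(2 11)(3 10)(5 9)(8 13)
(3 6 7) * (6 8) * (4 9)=[0, 1, 2, 8, 9, 5, 7, 3, 6, 4]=(3 8 6 7)(4 9)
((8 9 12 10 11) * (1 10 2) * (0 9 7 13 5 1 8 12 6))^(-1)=((0 9 6)(1 10 11 12 2 8 7 13 5))^(-1)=(0 6 9)(1 5 13 7 8 2 12 11 10)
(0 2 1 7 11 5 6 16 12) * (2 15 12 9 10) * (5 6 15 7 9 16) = (16)(0 7 11 6 5 15 12)(1 9 10 2) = [7, 9, 1, 3, 4, 15, 5, 11, 8, 10, 2, 6, 0, 13, 14, 12, 16]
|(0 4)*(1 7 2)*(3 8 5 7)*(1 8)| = 4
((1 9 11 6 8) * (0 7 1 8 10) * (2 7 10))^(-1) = (0 10)(1 7 2 6 11 9)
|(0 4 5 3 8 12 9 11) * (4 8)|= |(0 8 12 9 11)(3 4 5)|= 15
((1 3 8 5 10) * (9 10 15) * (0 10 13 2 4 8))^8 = (2 4 8 5 15 9 13)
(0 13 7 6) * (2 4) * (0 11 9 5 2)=(0 13 7 6 11 9 5 2 4)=[13, 1, 4, 3, 0, 2, 11, 6, 8, 5, 10, 9, 12, 7]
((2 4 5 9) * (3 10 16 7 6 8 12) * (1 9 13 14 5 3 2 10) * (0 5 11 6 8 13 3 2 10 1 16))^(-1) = ((0 5 3 16 7 8 12 10)(1 9)(2 4)(6 13 14 11))^(-1) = (0 10 12 8 7 16 3 5)(1 9)(2 4)(6 11 14 13)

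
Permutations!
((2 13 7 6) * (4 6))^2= ((2 13 7 4 6))^2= (2 7 6 13 4)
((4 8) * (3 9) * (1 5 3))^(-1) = ((1 5 3 9)(4 8))^(-1) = (1 9 3 5)(4 8)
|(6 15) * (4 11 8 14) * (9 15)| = |(4 11 8 14)(6 9 15)| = 12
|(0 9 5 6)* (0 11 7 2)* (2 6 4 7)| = |(0 9 5 4 7 6 11 2)| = 8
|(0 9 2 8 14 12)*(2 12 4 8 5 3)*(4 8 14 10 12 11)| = 24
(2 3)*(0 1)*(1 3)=(0 3 2 1)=[3, 0, 1, 2]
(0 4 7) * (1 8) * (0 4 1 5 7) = [1, 8, 2, 3, 0, 7, 6, 4, 5] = (0 1 8 5 7 4)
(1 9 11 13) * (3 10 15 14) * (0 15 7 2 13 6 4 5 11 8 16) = [15, 9, 13, 10, 5, 11, 4, 2, 16, 8, 7, 6, 12, 1, 3, 14, 0] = (0 15 14 3 10 7 2 13 1 9 8 16)(4 5 11 6)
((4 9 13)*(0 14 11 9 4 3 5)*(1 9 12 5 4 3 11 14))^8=(14)(0 1 9 13 11 12 5)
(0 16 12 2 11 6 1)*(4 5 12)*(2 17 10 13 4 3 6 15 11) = (0 16 3 6 1)(4 5 12 17 10 13)(11 15) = [16, 0, 2, 6, 5, 12, 1, 7, 8, 9, 13, 15, 17, 4, 14, 11, 3, 10]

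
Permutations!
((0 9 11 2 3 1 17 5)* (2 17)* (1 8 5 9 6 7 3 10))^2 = (0 7 8)(1 10 2)(3 5 6)(9 17 11)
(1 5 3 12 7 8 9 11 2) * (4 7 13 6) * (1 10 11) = (1 5 3 12 13 6 4 7 8 9)(2 10 11) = [0, 5, 10, 12, 7, 3, 4, 8, 9, 1, 11, 2, 13, 6]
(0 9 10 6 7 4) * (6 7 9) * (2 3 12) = (0 6 9 10 7 4)(2 3 12) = [6, 1, 3, 12, 0, 5, 9, 4, 8, 10, 7, 11, 2]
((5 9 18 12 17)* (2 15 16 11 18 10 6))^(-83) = ((2 15 16 11 18 12 17 5 9 10 6))^(-83) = (2 12 6 18 10 11 9 16 5 15 17)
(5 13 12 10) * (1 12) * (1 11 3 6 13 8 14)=(1 12 10 5 8 14)(3 6 13 11)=[0, 12, 2, 6, 4, 8, 13, 7, 14, 9, 5, 3, 10, 11, 1]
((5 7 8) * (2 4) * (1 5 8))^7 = ((8)(1 5 7)(2 4))^7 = (8)(1 5 7)(2 4)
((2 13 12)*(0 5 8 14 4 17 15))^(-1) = ((0 5 8 14 4 17 15)(2 13 12))^(-1) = (0 15 17 4 14 8 5)(2 12 13)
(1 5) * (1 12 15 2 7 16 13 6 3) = (1 5 12 15 2 7 16 13 6 3) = [0, 5, 7, 1, 4, 12, 3, 16, 8, 9, 10, 11, 15, 6, 14, 2, 13]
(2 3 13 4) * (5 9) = (2 3 13 4)(5 9) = [0, 1, 3, 13, 2, 9, 6, 7, 8, 5, 10, 11, 12, 4]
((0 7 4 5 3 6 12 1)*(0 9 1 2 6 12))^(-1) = (0 6 2 12 3 5 4 7)(1 9)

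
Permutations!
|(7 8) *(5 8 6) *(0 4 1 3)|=|(0 4 1 3)(5 8 7 6)|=4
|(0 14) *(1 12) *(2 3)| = 2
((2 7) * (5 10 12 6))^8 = ((2 7)(5 10 12 6))^8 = (12)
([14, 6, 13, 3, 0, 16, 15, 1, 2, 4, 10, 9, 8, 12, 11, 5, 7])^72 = [11, 1, 2, 3, 14, 5, 6, 7, 8, 0, 10, 4, 12, 13, 9, 15, 16]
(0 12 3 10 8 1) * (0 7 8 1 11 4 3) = (0 12)(1 7 8 11 4 3 10) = [12, 7, 2, 10, 3, 5, 6, 8, 11, 9, 1, 4, 0]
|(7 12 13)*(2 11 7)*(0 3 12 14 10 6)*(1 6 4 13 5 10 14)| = |(14)(0 3 12 5 10 4 13 2 11 7 1 6)| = 12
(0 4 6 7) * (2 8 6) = (0 4 2 8 6 7) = [4, 1, 8, 3, 2, 5, 7, 0, 6]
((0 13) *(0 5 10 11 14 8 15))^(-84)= (0 11)(5 8)(10 15)(13 14)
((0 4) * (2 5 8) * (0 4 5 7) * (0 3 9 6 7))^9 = ((0 5 8 2)(3 9 6 7))^9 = (0 5 8 2)(3 9 6 7)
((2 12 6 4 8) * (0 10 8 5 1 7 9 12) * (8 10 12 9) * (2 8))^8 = ((0 12 6 4 5 1 7 2))^8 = (12)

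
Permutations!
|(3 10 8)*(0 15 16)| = |(0 15 16)(3 10 8)| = 3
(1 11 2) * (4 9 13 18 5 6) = (1 11 2)(4 9 13 18 5 6) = [0, 11, 1, 3, 9, 6, 4, 7, 8, 13, 10, 2, 12, 18, 14, 15, 16, 17, 5]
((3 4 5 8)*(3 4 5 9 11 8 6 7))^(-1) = (3 7 6 5)(4 8 11 9)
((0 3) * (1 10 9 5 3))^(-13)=(0 3 5 9 10 1)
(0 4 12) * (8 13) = (0 4 12)(8 13) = [4, 1, 2, 3, 12, 5, 6, 7, 13, 9, 10, 11, 0, 8]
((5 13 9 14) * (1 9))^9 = (1 13 5 14 9)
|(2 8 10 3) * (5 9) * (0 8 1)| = 6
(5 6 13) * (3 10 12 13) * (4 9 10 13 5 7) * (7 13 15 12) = (3 15 12 5 6)(4 9 10 7) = [0, 1, 2, 15, 9, 6, 3, 4, 8, 10, 7, 11, 5, 13, 14, 12]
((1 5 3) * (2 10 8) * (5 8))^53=(1 3 5 10 2 8)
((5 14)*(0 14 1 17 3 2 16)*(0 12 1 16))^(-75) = ((0 14 5 16 12 1 17 3 2))^(-75) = (0 17 16)(1 5 2)(3 12 14)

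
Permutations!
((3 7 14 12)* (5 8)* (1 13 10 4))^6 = ((1 13 10 4)(3 7 14 12)(5 8))^6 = (1 10)(3 14)(4 13)(7 12)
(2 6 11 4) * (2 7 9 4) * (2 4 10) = (2 6 11 4 7 9 10) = [0, 1, 6, 3, 7, 5, 11, 9, 8, 10, 2, 4]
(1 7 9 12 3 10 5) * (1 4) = [0, 7, 2, 10, 1, 4, 6, 9, 8, 12, 5, 11, 3] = (1 7 9 12 3 10 5 4)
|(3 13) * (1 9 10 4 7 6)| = 6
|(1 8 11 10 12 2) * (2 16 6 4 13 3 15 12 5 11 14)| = 84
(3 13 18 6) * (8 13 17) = [0, 1, 2, 17, 4, 5, 3, 7, 13, 9, 10, 11, 12, 18, 14, 15, 16, 8, 6] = (3 17 8 13 18 6)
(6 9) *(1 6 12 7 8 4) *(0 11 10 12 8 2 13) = (0 11 10 12 7 2 13)(1 6 9 8 4) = [11, 6, 13, 3, 1, 5, 9, 2, 4, 8, 12, 10, 7, 0]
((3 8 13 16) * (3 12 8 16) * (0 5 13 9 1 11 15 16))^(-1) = (0 3 13 5)(1 9 8 12 16 15 11)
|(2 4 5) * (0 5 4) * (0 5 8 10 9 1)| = 10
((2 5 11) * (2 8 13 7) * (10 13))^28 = ((2 5 11 8 10 13 7))^28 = (13)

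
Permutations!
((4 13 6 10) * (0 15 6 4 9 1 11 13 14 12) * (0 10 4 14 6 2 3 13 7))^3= ((0 15 2 3 13 14 12 10 9 1 11 7)(4 6))^3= (0 3 12 1)(2 14 9 7)(4 6)(10 11 15 13)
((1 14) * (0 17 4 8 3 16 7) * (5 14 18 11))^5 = (18)(0 16 8 17 7 3 4)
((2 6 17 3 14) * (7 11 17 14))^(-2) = (2 6 14)(3 11)(7 17)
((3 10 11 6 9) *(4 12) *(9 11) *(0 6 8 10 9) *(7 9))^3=(0 8 6 10 11)(4 12)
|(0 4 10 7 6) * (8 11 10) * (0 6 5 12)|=8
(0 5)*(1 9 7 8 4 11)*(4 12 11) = [5, 9, 2, 3, 4, 0, 6, 8, 12, 7, 10, 1, 11] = (0 5)(1 9 7 8 12 11)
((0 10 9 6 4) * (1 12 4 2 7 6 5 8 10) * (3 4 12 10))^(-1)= (12)(0 4 3 8 5 9 10 1)(2 6 7)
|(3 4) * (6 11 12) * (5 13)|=|(3 4)(5 13)(6 11 12)|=6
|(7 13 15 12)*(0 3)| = 4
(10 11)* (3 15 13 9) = [0, 1, 2, 15, 4, 5, 6, 7, 8, 3, 11, 10, 12, 9, 14, 13] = (3 15 13 9)(10 11)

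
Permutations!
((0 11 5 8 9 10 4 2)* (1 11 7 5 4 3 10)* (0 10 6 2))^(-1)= (0 4 11 1 9 8 5 7)(2 6 3 10)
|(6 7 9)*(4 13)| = 6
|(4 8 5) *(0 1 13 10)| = |(0 1 13 10)(4 8 5)| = 12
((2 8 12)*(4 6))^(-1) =(2 12 8)(4 6)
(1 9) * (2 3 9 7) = [0, 7, 3, 9, 4, 5, 6, 2, 8, 1] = (1 7 2 3 9)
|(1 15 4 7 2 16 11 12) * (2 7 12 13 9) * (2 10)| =12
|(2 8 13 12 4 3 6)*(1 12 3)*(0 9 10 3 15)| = |(0 9 10 3 6 2 8 13 15)(1 12 4)| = 9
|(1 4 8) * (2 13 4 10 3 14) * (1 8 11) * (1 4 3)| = 4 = |(1 10)(2 13 3 14)(4 11)|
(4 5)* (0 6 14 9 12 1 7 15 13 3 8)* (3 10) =(0 6 14 9 12 1 7 15 13 10 3 8)(4 5) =[6, 7, 2, 8, 5, 4, 14, 15, 0, 12, 3, 11, 1, 10, 9, 13]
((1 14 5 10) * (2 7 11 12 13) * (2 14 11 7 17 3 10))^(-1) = (1 10 3 17 2 5 14 13 12 11)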